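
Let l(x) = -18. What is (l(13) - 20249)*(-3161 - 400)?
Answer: 72170787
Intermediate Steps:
(l(13) - 20249)*(-3161 - 400) = (-18 - 20249)*(-3161 - 400) = -20267*(-3561) = 72170787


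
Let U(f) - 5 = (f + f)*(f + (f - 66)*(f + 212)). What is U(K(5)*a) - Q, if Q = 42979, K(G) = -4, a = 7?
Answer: 927170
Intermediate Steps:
U(f) = 5 + 2*f*(f + (-66 + f)*(212 + f)) (U(f) = 5 + (f + f)*(f + (f - 66)*(f + 212)) = 5 + (2*f)*(f + (-66 + f)*(212 + f)) = 5 + 2*f*(f + (-66 + f)*(212 + f)))
U(K(5)*a) - Q = (5 - (-111936)*7 + 2*(-4*7)³ + 294*(-4*7)²) - 1*42979 = (5 - 27984*(-28) + 2*(-28)³ + 294*(-28)²) - 42979 = (5 + 783552 + 2*(-21952) + 294*784) - 42979 = (5 + 783552 - 43904 + 230496) - 42979 = 970149 - 42979 = 927170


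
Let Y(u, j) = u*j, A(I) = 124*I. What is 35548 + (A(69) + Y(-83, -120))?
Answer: 54064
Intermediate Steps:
Y(u, j) = j*u
35548 + (A(69) + Y(-83, -120)) = 35548 + (124*69 - 120*(-83)) = 35548 + (8556 + 9960) = 35548 + 18516 = 54064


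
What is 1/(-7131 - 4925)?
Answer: -1/12056 ≈ -8.2946e-5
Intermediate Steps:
1/(-7131 - 4925) = 1/(-12056) = -1/12056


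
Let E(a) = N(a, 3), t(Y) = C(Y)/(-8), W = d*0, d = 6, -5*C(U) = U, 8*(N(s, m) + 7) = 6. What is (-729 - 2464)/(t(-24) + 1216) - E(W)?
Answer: 855/236 ≈ 3.6229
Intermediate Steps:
N(s, m) = -25/4 (N(s, m) = -7 + (⅛)*6 = -7 + ¾ = -25/4)
C(U) = -U/5
W = 0 (W = 6*0 = 0)
t(Y) = Y/40 (t(Y) = -Y/5/(-8) = -Y/5*(-⅛) = Y/40)
E(a) = -25/4
(-729 - 2464)/(t(-24) + 1216) - E(W) = (-729 - 2464)/((1/40)*(-24) + 1216) - 1*(-25/4) = -3193/(-⅗ + 1216) + 25/4 = -3193/6077/5 + 25/4 = -3193*5/6077 + 25/4 = -155/59 + 25/4 = 855/236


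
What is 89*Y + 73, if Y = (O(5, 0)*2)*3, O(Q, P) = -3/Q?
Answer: -1237/5 ≈ -247.40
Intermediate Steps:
Y = -18/5 (Y = (-3/5*2)*3 = (-3*⅕*2)*3 = -⅗*2*3 = -6/5*3 = -18/5 ≈ -3.6000)
89*Y + 73 = 89*(-18/5) + 73 = -1602/5 + 73 = -1237/5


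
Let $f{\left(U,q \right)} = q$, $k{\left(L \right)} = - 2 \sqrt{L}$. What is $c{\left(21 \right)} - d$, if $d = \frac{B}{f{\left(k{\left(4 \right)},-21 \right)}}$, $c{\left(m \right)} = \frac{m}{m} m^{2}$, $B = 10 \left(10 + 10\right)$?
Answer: $\frac{9461}{21} \approx 450.52$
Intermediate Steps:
$B = 200$ ($B = 10 \cdot 20 = 200$)
$c{\left(m \right)} = m^{2}$ ($c{\left(m \right)} = 1 m^{2} = m^{2}$)
$d = - \frac{200}{21}$ ($d = \frac{200}{-21} = 200 \left(- \frac{1}{21}\right) = - \frac{200}{21} \approx -9.5238$)
$c{\left(21 \right)} - d = 21^{2} - - \frac{200}{21} = 441 + \frac{200}{21} = \frac{9461}{21}$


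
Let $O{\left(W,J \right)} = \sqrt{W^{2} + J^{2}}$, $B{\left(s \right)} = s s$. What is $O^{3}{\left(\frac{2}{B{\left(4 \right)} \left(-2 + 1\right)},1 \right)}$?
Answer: $\frac{65 \sqrt{65}}{512} \approx 1.0235$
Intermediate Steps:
$B{\left(s \right)} = s^{2}$
$O{\left(W,J \right)} = \sqrt{J^{2} + W^{2}}$
$O^{3}{\left(\frac{2}{B{\left(4 \right)} \left(-2 + 1\right)},1 \right)} = \left(\sqrt{1^{2} + \left(\frac{2}{4^{2} \left(-2 + 1\right)}\right)^{2}}\right)^{3} = \left(\sqrt{1 + \left(\frac{2}{16 \left(-1\right)}\right)^{2}}\right)^{3} = \left(\sqrt{1 + \left(\frac{2}{-16}\right)^{2}}\right)^{3} = \left(\sqrt{1 + \left(2 \left(- \frac{1}{16}\right)\right)^{2}}\right)^{3} = \left(\sqrt{1 + \left(- \frac{1}{8}\right)^{2}}\right)^{3} = \left(\sqrt{1 + \frac{1}{64}}\right)^{3} = \left(\sqrt{\frac{65}{64}}\right)^{3} = \left(\frac{\sqrt{65}}{8}\right)^{3} = \frac{65 \sqrt{65}}{512}$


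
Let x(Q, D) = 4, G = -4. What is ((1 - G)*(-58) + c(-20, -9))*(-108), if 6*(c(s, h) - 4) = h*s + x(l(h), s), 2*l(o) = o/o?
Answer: 27576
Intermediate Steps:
l(o) = 1/2 (l(o) = (o/o)/2 = (1/2)*1 = 1/2)
c(s, h) = 14/3 + h*s/6 (c(s, h) = 4 + (h*s + 4)/6 = 4 + (4 + h*s)/6 = 4 + (2/3 + h*s/6) = 14/3 + h*s/6)
((1 - G)*(-58) + c(-20, -9))*(-108) = ((1 - 1*(-4))*(-58) + (14/3 + (1/6)*(-9)*(-20)))*(-108) = ((1 + 4)*(-58) + (14/3 + 30))*(-108) = (5*(-58) + 104/3)*(-108) = (-290 + 104/3)*(-108) = -766/3*(-108) = 27576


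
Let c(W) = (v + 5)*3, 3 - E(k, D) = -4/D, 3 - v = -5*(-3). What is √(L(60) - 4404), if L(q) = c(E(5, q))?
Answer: 5*I*√177 ≈ 66.521*I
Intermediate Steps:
v = -12 (v = 3 - (-5)*(-3) = 3 - 1*15 = 3 - 15 = -12)
E(k, D) = 3 + 4/D (E(k, D) = 3 - (-4)/D = 3 + 4/D)
c(W) = -21 (c(W) = (-12 + 5)*3 = -7*3 = -21)
L(q) = -21
√(L(60) - 4404) = √(-21 - 4404) = √(-4425) = 5*I*√177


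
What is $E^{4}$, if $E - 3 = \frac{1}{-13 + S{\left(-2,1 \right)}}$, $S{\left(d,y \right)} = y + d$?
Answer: $\frac{2825761}{38416} \approx 73.557$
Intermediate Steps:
$S{\left(d,y \right)} = d + y$
$E = \frac{41}{14}$ ($E = 3 + \frac{1}{-13 + \left(-2 + 1\right)} = 3 + \frac{1}{-13 - 1} = 3 + \frac{1}{-14} = 3 - \frac{1}{14} = \frac{41}{14} \approx 2.9286$)
$E^{4} = \left(\frac{41}{14}\right)^{4} = \frac{2825761}{38416}$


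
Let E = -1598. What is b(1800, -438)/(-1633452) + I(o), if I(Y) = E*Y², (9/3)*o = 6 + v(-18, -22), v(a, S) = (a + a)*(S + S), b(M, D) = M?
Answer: -61101749462350/136121 ≈ -4.4888e+8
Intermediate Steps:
v(a, S) = 4*S*a (v(a, S) = (2*a)*(2*S) = 4*S*a)
o = 530 (o = (6 + 4*(-22)*(-18))/3 = (6 + 1584)/3 = (⅓)*1590 = 530)
I(Y) = -1598*Y²
b(1800, -438)/(-1633452) + I(o) = 1800/(-1633452) - 1598*530² = 1800*(-1/1633452) - 1598*280900 = -150/136121 - 448878200 = -61101749462350/136121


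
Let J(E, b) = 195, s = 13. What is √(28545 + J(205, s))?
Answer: 2*√7185 ≈ 169.53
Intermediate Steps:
√(28545 + J(205, s)) = √(28545 + 195) = √28740 = 2*√7185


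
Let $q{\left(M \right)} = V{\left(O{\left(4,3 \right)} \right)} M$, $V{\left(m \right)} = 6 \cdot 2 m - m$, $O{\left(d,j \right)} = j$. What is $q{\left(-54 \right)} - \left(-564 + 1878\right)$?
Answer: $-3096$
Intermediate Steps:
$V{\left(m \right)} = 11 m$ ($V{\left(m \right)} = 12 m - m = 11 m$)
$q{\left(M \right)} = 33 M$ ($q{\left(M \right)} = 11 \cdot 3 M = 33 M$)
$q{\left(-54 \right)} - \left(-564 + 1878\right) = 33 \left(-54\right) - \left(-564 + 1878\right) = -1782 - 1314 = -3096$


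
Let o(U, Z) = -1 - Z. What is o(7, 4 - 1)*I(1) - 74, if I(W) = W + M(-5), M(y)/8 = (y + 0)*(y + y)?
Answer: -1678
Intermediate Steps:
M(y) = 16*y² (M(y) = 8*((y + 0)*(y + y)) = 8*(y*(2*y)) = 8*(2*y²) = 16*y²)
I(W) = 400 + W (I(W) = W + 16*(-5)² = W + 16*25 = W + 400 = 400 + W)
o(7, 4 - 1)*I(1) - 74 = (-1 - (4 - 1))*(400 + 1) - 74 = (-1 - 1*3)*401 - 74 = (-1 - 3)*401 - 74 = -4*401 - 74 = -1604 - 74 = -1678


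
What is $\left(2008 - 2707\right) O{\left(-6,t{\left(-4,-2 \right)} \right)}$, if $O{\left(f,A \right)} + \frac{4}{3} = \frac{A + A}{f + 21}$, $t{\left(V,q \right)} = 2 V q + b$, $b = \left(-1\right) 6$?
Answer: $0$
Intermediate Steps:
$b = -6$
$t{\left(V,q \right)} = -6 + 2 V q$ ($t{\left(V,q \right)} = 2 V q - 6 = -6 + 2 V q$)
$O{\left(f,A \right)} = - \frac{4}{3} + \frac{2 A}{21 + f}$ ($O{\left(f,A \right)} = - \frac{4}{3} + \frac{A + A}{f + 21} = - \frac{4}{3} + \frac{2 A}{21 + f}$)
$\left(2008 - 2707\right) O{\left(-6,t{\left(-4,-2 \right)} \right)} = \left(2008 - 2707\right) \frac{2 \left(-42 - -12 + 3 \left(-6 + 2 \left(-4\right) \left(-2\right)\right)\right)}{3 \left(21 - 6\right)} = \left(2008 - 2707\right) \frac{2 \left(-42 + 12 + 3 \left(-6 + 16\right)\right)}{3 \cdot 15} = - 699 \cdot \frac{2}{3} \cdot \frac{1}{15} \left(-42 + 12 + 3 \cdot 10\right) = - 699 \cdot \frac{2}{3} \cdot \frac{1}{15} \left(-42 + 12 + 30\right) = - 699 \cdot \frac{2}{3} \cdot \frac{1}{15} \cdot 0 = \left(-699\right) 0 = 0$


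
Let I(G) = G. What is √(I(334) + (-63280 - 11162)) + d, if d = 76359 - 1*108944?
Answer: -32585 + 2*I*√18527 ≈ -32585.0 + 272.23*I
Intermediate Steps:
d = -32585 (d = 76359 - 108944 = -32585)
√(I(334) + (-63280 - 11162)) + d = √(334 + (-63280 - 11162)) - 32585 = √(334 - 74442) - 32585 = √(-74108) - 32585 = 2*I*√18527 - 32585 = -32585 + 2*I*√18527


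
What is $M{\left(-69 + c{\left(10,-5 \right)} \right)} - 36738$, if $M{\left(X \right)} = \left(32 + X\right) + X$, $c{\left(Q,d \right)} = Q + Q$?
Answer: $-36804$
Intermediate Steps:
$c{\left(Q,d \right)} = 2 Q$
$M{\left(X \right)} = 32 + 2 X$
$M{\left(-69 + c{\left(10,-5 \right)} \right)} - 36738 = \left(32 + 2 \left(-69 + 2 \cdot 10\right)\right) - 36738 = \left(32 + 2 \left(-69 + 20\right)\right) - 36738 = \left(32 + 2 \left(-49\right)\right) - 36738 = \left(32 - 98\right) - 36738 = -66 - 36738 = -36804$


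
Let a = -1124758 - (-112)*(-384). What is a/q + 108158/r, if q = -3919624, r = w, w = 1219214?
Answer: 461923837129/1194715113884 ≈ 0.38664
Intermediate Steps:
a = -1167766 (a = -1124758 - 1*43008 = -1124758 - 43008 = -1167766)
r = 1219214
a/q + 108158/r = -1167766/(-3919624) + 108158/1219214 = -1167766*(-1/3919624) + 108158*(1/1219214) = 583883/1959812 + 54079/609607 = 461923837129/1194715113884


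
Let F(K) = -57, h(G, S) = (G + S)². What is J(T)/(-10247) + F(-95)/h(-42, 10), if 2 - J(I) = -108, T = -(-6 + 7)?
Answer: -696719/10492928 ≈ -0.066399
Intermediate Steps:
T = -1 (T = -1*1 = -1)
J(I) = 110 (J(I) = 2 - 1*(-108) = 2 + 108 = 110)
J(T)/(-10247) + F(-95)/h(-42, 10) = 110/(-10247) - 57/(-42 + 10)² = 110*(-1/10247) - 57/((-32)²) = -110/10247 - 57/1024 = -696719/10492928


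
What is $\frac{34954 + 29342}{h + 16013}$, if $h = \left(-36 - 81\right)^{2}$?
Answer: $\frac{32148}{14851} \approx 2.1647$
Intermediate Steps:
$h = 13689$ ($h = \left(-117\right)^{2} = 13689$)
$\frac{34954 + 29342}{h + 16013} = \frac{34954 + 29342}{13689 + 16013} = \frac{64296}{29702} = 64296 \cdot \frac{1}{29702} = \frac{32148}{14851}$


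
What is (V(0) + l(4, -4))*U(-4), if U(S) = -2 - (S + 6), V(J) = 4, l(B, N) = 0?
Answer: -16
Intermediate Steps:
U(S) = -8 - S (U(S) = -2 - (6 + S) = -2 + (-6 - S) = -8 - S)
(V(0) + l(4, -4))*U(-4) = (4 + 0)*(-8 - 1*(-4)) = 4*(-8 + 4) = 4*(-4) = -16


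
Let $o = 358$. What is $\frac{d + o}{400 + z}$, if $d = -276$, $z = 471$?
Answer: $\frac{82}{871} \approx 0.094145$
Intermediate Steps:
$\frac{d + o}{400 + z} = \frac{-276 + 358}{400 + 471} = \frac{82}{871}$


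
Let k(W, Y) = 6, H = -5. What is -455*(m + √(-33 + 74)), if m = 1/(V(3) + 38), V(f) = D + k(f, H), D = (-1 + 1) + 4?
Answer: -455/48 - 455*√41 ≈ -2922.9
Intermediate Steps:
D = 4 (D = 0 + 4 = 4)
V(f) = 10 (V(f) = 4 + 6 = 10)
m = 1/48 (m = 1/(10 + 38) = 1/48 ≈ 0.020833)
-455*(m + √(-33 + 74)) = -455*(1/48 + √(-33 + 74)) = -455*(1/48 + √41) = -455/48 - 455*√41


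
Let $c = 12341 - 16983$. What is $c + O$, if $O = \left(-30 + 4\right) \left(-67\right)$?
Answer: $-2900$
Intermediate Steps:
$O = 1742$ ($O = \left(-26\right) \left(-67\right) = 1742$)
$c = -4642$ ($c = 12341 - 16983 = -4642$)
$c + O = -4642 + 1742 = -2900$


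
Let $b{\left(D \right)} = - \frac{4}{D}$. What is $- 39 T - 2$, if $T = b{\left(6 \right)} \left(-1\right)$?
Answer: $-28$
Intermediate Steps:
$T = \frac{2}{3}$ ($T = - \frac{4}{6} \left(-1\right) = \left(-4\right) \frac{1}{6} \left(-1\right) = \left(- \frac{2}{3}\right) \left(-1\right) = \frac{2}{3} \approx 0.66667$)
$- 39 T - 2 = \left(-39\right) \frac{2}{3} - 2 = -26 - 2 = -28$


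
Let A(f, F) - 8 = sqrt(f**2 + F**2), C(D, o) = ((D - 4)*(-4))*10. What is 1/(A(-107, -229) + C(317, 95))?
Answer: -6256/78243127 - sqrt(63890)/156486254 ≈ -8.1571e-5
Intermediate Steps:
C(D, o) = 160 - 40*D (C(D, o) = ((-4 + D)*(-4))*10 = (16 - 4*D)*10 = 160 - 40*D)
A(f, F) = 8 + sqrt(F**2 + f**2) (A(f, F) = 8 + sqrt(f**2 + F**2) = 8 + sqrt(F**2 + f**2))
1/(A(-107, -229) + C(317, 95)) = 1/((8 + sqrt((-229)**2 + (-107)**2)) + (160 - 40*317)) = 1/((8 + sqrt(52441 + 11449)) + (160 - 12680)) = 1/((8 + sqrt(63890)) - 12520) = 1/(-12512 + sqrt(63890))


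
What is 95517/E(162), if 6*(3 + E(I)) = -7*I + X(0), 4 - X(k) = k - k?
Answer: -286551/574 ≈ -499.22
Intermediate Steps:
X(k) = 4 (X(k) = 4 - (k - k) = 4 - 1*0 = 4 + 0 = 4)
E(I) = -7/3 - 7*I/6 (E(I) = -3 + (-7*I + 4)/6 = -3 + (4 - 7*I)/6 = -3 + (⅔ - 7*I/6) = -7/3 - 7*I/6)
95517/E(162) = 95517/(-7/3 - 7/6*162) = 95517/(-7/3 - 189) = 95517/(-574/3) = 95517*(-3/574) = -286551/574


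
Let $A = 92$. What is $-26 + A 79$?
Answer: $7242$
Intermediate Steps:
$-26 + A 79 = -26 + 92 \cdot 79 = -26 + 7268 = 7242$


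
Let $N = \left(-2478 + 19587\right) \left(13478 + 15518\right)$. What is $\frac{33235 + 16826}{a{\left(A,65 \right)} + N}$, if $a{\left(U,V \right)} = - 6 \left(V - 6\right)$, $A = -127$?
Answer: $\frac{407}{4033270} \approx 0.00010091$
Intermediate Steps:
$a{\left(U,V \right)} = 36 - 6 V$ ($a{\left(U,V \right)} = - 6 \left(-6 + V\right) = 36 - 6 V$)
$N = 496092564$ ($N = 17109 \cdot 28996 = 496092564$)
$\frac{33235 + 16826}{a{\left(A,65 \right)} + N} = \frac{33235 + 16826}{\left(36 - 390\right) + 496092564} = \frac{50061}{\left(36 - 390\right) + 496092564} = \frac{50061}{-354 + 496092564} = \frac{50061}{496092210} = 50061 \cdot \frac{1}{496092210} = \frac{407}{4033270}$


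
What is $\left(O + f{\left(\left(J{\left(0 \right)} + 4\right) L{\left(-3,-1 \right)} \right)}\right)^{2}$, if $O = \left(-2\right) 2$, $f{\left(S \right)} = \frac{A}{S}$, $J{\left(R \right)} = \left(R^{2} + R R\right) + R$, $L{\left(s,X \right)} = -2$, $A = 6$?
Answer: $\frac{361}{16} \approx 22.563$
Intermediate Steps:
$J{\left(R \right)} = R + 2 R^{2}$ ($J{\left(R \right)} = \left(R^{2} + R^{2}\right) + R = 2 R^{2} + R = R + 2 R^{2}$)
$f{\left(S \right)} = \frac{6}{S}$
$O = -4$
$\left(O + f{\left(\left(J{\left(0 \right)} + 4\right) L{\left(-3,-1 \right)} \right)}\right)^{2} = \left(-4 + \frac{6}{\left(0 \left(1 + 2 \cdot 0\right) + 4\right) \left(-2\right)}\right)^{2} = \left(-4 + \frac{6}{\left(0 \left(1 + 0\right) + 4\right) \left(-2\right)}\right)^{2} = \left(-4 + \frac{6}{\left(0 \cdot 1 + 4\right) \left(-2\right)}\right)^{2} = \left(-4 + \frac{6}{\left(0 + 4\right) \left(-2\right)}\right)^{2} = \left(-4 + \frac{6}{4 \left(-2\right)}\right)^{2} = \left(-4 + \frac{6}{-8}\right)^{2} = \left(-4 + 6 \left(- \frac{1}{8}\right)\right)^{2} = \left(-4 - \frac{3}{4}\right)^{2} = \left(- \frac{19}{4}\right)^{2} = \frac{361}{16}$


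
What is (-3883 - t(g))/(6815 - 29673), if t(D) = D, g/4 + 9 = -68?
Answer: 325/2078 ≈ 0.15640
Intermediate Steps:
g = -308 (g = -36 + 4*(-68) = -36 - 272 = -308)
(-3883 - t(g))/(6815 - 29673) = (-3883 - 1*(-308))/(6815 - 29673) = (-3883 + 308)/(-22858) = -3575*(-1/22858) = 325/2078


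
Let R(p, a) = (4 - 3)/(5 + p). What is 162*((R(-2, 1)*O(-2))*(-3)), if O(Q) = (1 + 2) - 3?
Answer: 0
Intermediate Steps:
R(p, a) = 1/(5 + p)
O(Q) = 0 (O(Q) = 3 - 3 = 0)
162*((R(-2, 1)*O(-2))*(-3)) = 162*((0/(5 - 2))*(-3)) = 162*((0/3)*(-3)) = 162*(((⅓)*0)*(-3)) = 162*(0*(-3)) = 162*0 = 0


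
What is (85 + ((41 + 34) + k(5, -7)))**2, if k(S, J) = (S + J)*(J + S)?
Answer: 26896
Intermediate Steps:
k(S, J) = (J + S)**2 (k(S, J) = (J + S)*(J + S) = (J + S)**2)
(85 + ((41 + 34) + k(5, -7)))**2 = (85 + ((41 + 34) + (-7 + 5)**2))**2 = (85 + (75 + (-2)**2))**2 = (85 + (75 + 4))**2 = (85 + 79)**2 = 164**2 = 26896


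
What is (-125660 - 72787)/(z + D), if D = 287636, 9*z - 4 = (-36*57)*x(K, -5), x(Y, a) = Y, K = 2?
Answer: -1786023/2584624 ≈ -0.69102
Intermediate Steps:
z = -4100/9 (z = 4/9 + (-36*57*2)/9 = 4/9 + (-2052*2)/9 = 4/9 + (⅑)*(-4104) = 4/9 - 456 = -4100/9 ≈ -455.56)
(-125660 - 72787)/(z + D) = (-125660 - 72787)/(-4100/9 + 287636) = -198447/2584624/9 = -198447*9/2584624 = -1786023/2584624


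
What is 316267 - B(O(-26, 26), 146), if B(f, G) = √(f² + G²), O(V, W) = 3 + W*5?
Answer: 316267 - √39005 ≈ 3.1607e+5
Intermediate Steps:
O(V, W) = 3 + 5*W
B(f, G) = √(G² + f²)
316267 - B(O(-26, 26), 146) = 316267 - √(146² + (3 + 5*26)²) = 316267 - √(21316 + (3 + 130)²) = 316267 - √(21316 + 133²) = 316267 - √(21316 + 17689) = 316267 - √39005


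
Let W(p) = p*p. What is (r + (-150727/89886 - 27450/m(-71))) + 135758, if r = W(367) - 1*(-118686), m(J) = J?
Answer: 35012209811/89886 ≈ 3.8952e+5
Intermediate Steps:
W(p) = p**2
r = 253375 (r = 367**2 - 1*(-118686) = 134689 + 118686 = 253375)
(r + (-150727/89886 - 27450/m(-71))) + 135758 = (253375 + (-150727/89886 - 27450/(-71))) + 135758 = (253375 + (-150727*1/89886 - 27450*(-1/71))) + 135758 = (253375 + (-150727/89886 + 27450/71)) + 135758 = (253375 + 34600973/89886) + 135758 = 22809466223/89886 + 135758 = 35012209811/89886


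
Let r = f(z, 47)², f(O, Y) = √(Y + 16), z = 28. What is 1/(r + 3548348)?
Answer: 1/3548411 ≈ 2.8182e-7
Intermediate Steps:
f(O, Y) = √(16 + Y)
r = 63 (r = (√(16 + 47))² = (√63)² = (3*√7)² = 63)
1/(r + 3548348) = 1/(63 + 3548348) = 1/3548411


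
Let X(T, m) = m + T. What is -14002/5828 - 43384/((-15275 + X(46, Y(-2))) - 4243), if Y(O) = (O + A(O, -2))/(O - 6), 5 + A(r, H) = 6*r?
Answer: -79086949/453875898 ≈ -0.17425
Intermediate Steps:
A(r, H) = -5 + 6*r
Y(O) = (-5 + 7*O)/(-6 + O) (Y(O) = (O + (-5 + 6*O))/(O - 6) = (-5 + 7*O)/(-6 + O))
X(T, m) = T + m
-14002/5828 - 43384/((-15275 + X(46, Y(-2))) - 4243) = -14002/5828 - 43384/((-15275 + (46 + (-5 + 7*(-2))/(-6 - 2))) - 4243) = -14002*1/5828 - 43384/((-15275 + (46 + (-5 - 14)/(-8))) - 4243) = -7001/2914 - 43384/((-15275 + (46 - 1/8*(-19))) - 4243) = -7001/2914 - 43384/((-15275 + (46 + 19/8)) - 4243) = -7001/2914 - 43384/((-15275 + 387/8) - 4243) = -7001/2914 - 43384/(-121813/8 - 4243) = -7001/2914 - 43384/(-155757/8) = -7001/2914 - 43384*(-8/155757) = -7001/2914 + 347072/155757 = -79086949/453875898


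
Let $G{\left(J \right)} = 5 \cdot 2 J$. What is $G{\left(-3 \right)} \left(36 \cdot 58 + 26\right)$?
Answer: $-63420$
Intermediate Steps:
$G{\left(J \right)} = 10 J$
$G{\left(-3 \right)} \left(36 \cdot 58 + 26\right) = 10 \left(-3\right) \left(36 \cdot 58 + 26\right) = - 30 \left(2088 + 26\right) = \left(-30\right) 2114 = -63420$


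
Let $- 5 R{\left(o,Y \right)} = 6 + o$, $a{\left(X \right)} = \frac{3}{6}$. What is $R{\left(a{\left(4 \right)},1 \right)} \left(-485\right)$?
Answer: $\frac{1261}{2} \approx 630.5$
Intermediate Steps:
$a{\left(X \right)} = \frac{1}{2}$ ($a{\left(X \right)} = 3 \cdot \frac{1}{6} = \frac{1}{2}$)
$R{\left(o,Y \right)} = - \frac{6}{5} - \frac{o}{5}$ ($R{\left(o,Y \right)} = - \frac{6 + o}{5} = - \frac{6}{5} - \frac{o}{5}$)
$R{\left(a{\left(4 \right)},1 \right)} \left(-485\right) = \left(- \frac{6}{5} - \frac{1}{10}\right) \left(-485\right) = \left(- \frac{13}{10}\right) \left(-485\right) = \frac{1261}{2}$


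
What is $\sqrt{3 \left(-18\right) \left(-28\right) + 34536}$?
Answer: $4 \sqrt{2253} \approx 189.86$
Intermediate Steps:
$\sqrt{3 \left(-18\right) \left(-28\right) + 34536} = \sqrt{\left(-54\right) \left(-28\right) + 34536} = \sqrt{1512 + 34536} = \sqrt{36048} = 4 \sqrt{2253}$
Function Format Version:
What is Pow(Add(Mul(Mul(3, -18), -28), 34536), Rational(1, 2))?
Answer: Mul(4, Pow(2253, Rational(1, 2))) ≈ 189.86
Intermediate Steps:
Pow(Add(Mul(Mul(3, -18), -28), 34536), Rational(1, 2)) = Pow(Add(Mul(-54, -28), 34536), Rational(1, 2)) = Pow(Add(1512, 34536), Rational(1, 2)) = Pow(36048, Rational(1, 2)) = Mul(4, Pow(2253, Rational(1, 2)))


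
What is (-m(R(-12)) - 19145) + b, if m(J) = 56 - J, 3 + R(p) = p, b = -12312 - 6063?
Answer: -37591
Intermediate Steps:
b = -18375
R(p) = -3 + p
(-m(R(-12)) - 19145) + b = (-(56 - (-3 - 12)) - 19145) - 18375 = (-(56 - 1*(-15)) - 19145) - 18375 = (-(56 + 15) - 19145) - 18375 = (-1*71 - 19145) - 18375 = (-71 - 19145) - 18375 = -19216 - 18375 = -37591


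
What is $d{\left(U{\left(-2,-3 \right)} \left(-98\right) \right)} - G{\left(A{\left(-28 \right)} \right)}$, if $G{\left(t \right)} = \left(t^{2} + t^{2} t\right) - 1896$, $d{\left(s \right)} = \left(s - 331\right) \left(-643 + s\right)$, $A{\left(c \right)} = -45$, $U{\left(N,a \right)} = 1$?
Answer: $408885$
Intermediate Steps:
$d{\left(s \right)} = \left(-643 + s\right) \left(-331 + s\right)$ ($d{\left(s \right)} = \left(-331 + s\right) \left(-643 + s\right) = \left(-643 + s\right) \left(-331 + s\right)$)
$G{\left(t \right)} = -1896 + t^{2} + t^{3}$ ($G{\left(t \right)} = \left(t^{2} + t^{3}\right) - 1896 = -1896 + t^{2} + t^{3}$)
$d{\left(U{\left(-2,-3 \right)} \left(-98\right) \right)} - G{\left(A{\left(-28 \right)} \right)} = \left(212833 + \left(1 \left(-98\right)\right)^{2} - 974 \cdot 1 \left(-98\right)\right) - \left(-1896 + \left(-45\right)^{2} + \left(-45\right)^{3}\right) = \left(212833 + \left(-98\right)^{2} - -95452\right) - \left(-1896 + 2025 - 91125\right) = \left(212833 + 9604 + 95452\right) - -90996 = 317889 + 90996 = 408885$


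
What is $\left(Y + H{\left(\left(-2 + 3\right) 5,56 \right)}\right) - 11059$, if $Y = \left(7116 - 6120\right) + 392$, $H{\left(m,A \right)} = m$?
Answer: $-9666$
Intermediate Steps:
$Y = 1388$ ($Y = 996 + 392 = 1388$)
$\left(Y + H{\left(\left(-2 + 3\right) 5,56 \right)}\right) - 11059 = \left(1388 + \left(-2 + 3\right) 5\right) - 11059 = \left(1388 + 1 \cdot 5\right) - 11059 = \left(1388 + 5\right) - 11059 = 1393 - 11059 = -9666$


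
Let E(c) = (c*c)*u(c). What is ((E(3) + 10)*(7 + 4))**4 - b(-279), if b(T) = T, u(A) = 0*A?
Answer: 146410279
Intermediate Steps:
u(A) = 0
E(c) = 0 (E(c) = (c*c)*0 = c**2*0 = 0)
((E(3) + 10)*(7 + 4))**4 - b(-279) = ((0 + 10)*(7 + 4))**4 - 1*(-279) = (10*11)**4 + 279 = 110**4 + 279 = 146410000 + 279 = 146410279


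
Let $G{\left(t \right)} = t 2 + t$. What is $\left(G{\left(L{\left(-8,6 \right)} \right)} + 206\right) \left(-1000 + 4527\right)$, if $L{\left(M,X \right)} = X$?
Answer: $790048$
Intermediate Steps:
$G{\left(t \right)} = 3 t$ ($G{\left(t \right)} = 2 t + t = 3 t$)
$\left(G{\left(L{\left(-8,6 \right)} \right)} + 206\right) \left(-1000 + 4527\right) = \left(3 \cdot 6 + 206\right) \left(-1000 + 4527\right) = \left(18 + 206\right) 3527 = 224 \cdot 3527 = 790048$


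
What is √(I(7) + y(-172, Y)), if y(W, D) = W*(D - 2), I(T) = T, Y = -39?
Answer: √7059 ≈ 84.018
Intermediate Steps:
y(W, D) = W*(-2 + D)
√(I(7) + y(-172, Y)) = √(7 - 172*(-2 - 39)) = √(7 - 172*(-41)) = √(7 + 7052) = √7059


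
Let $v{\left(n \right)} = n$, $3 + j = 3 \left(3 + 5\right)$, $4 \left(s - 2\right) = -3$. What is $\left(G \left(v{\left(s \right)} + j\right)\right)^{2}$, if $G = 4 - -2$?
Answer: $\frac{71289}{4} \approx 17822.0$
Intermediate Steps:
$s = \frac{5}{4}$ ($s = 2 + \frac{1}{4} \left(-3\right) = 2 - \frac{3}{4} = \frac{5}{4} \approx 1.25$)
$j = 21$ ($j = -3 + 3 \left(3 + 5\right) = -3 + 3 \cdot 8 = -3 + 24 = 21$)
$G = 6$ ($G = 4 + 2 = 6$)
$\left(G \left(v{\left(s \right)} + j\right)\right)^{2} = \left(6 \left(\frac{5}{4} + 21\right)\right)^{2} = \left(6 \cdot \frac{89}{4}\right)^{2} = \left(\frac{267}{2}\right)^{2} = \frac{71289}{4}$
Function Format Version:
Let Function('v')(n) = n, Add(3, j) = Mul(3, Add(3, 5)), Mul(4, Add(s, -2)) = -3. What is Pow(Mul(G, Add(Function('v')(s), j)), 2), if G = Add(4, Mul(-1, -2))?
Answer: Rational(71289, 4) ≈ 17822.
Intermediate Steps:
s = Rational(5, 4) (s = Add(2, Mul(Rational(1, 4), -3)) = Add(2, Rational(-3, 4)) = Rational(5, 4) ≈ 1.2500)
j = 21 (j = Add(-3, Mul(3, Add(3, 5))) = Add(-3, Mul(3, 8)) = Add(-3, 24) = 21)
G = 6 (G = Add(4, 2) = 6)
Pow(Mul(G, Add(Function('v')(s), j)), 2) = Pow(Mul(6, Add(Rational(5, 4), 21)), 2) = Pow(Mul(6, Rational(89, 4)), 2) = Pow(Rational(267, 2), 2) = Rational(71289, 4)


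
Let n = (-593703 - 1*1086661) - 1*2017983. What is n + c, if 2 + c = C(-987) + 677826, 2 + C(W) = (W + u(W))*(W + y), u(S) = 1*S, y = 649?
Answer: -2353313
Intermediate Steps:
u(S) = S
C(W) = -2 + 2*W*(649 + W) (C(W) = -2 + (W + W)*(W + 649) = -2 + (2*W)*(649 + W) = -2 + 2*W*(649 + W))
n = -3698347 (n = (-593703 - 1086661) - 2017983 = -1680364 - 2017983 = -3698347)
c = 1345034 (c = -2 + ((-2 + 2*(-987)² + 1298*(-987)) + 677826) = -2 + ((-2 + 2*974169 - 1281126) + 677826) = -2 + ((-2 + 1948338 - 1281126) + 677826) = -2 + (667210 + 677826) = -2 + 1345036 = 1345034)
n + c = -3698347 + 1345034 = -2353313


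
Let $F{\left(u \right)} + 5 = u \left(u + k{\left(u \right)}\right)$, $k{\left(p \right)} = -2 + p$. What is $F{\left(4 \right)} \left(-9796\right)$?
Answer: $-186124$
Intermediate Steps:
$F{\left(u \right)} = -5 + u \left(-2 + 2 u\right)$ ($F{\left(u \right)} = -5 + u \left(u + \left(-2 + u\right)\right) = -5 + u \left(-2 + 2 u\right)$)
$F{\left(4 \right)} \left(-9796\right) = \left(-5 + 4^{2} + 4 \left(-2 + 4\right)\right) \left(-9796\right) = \left(-5 + 16 + 4 \cdot 2\right) \left(-9796\right) = \left(-5 + 16 + 8\right) \left(-9796\right) = 19 \left(-9796\right) = -186124$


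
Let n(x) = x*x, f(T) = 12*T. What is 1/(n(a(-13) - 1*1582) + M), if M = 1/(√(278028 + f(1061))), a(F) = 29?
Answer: 701257584840/1691299354435375559 - 2*√72690/1691299354435375559 ≈ 4.1463e-7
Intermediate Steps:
n(x) = x²
M = √72690/145380 (M = 1/(√(278028 + 12*1061)) = 1/(√(278028 + 12732)) = 1/(√290760) = 1/(2*√72690) = √72690/145380 ≈ 0.0018545)
1/(n(a(-13) - 1*1582) + M) = 1/((29 - 1*1582)² + √72690/145380) = 1/((29 - 1582)² + √72690/145380) = 1/((-1553)² + √72690/145380) = 1/(2411809 + √72690/145380)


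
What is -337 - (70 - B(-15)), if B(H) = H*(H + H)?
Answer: 43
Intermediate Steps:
B(H) = 2*H² (B(H) = H*(2*H) = 2*H²)
-337 - (70 - B(-15)) = -337 - (70 - 2*(-15)²) = -337 - (70 - 2*225) = -337 - (70 - 1*450) = -337 - (70 - 450) = -337 - 1*(-380) = -337 + 380 = 43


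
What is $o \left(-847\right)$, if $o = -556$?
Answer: $470932$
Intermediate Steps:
$o \left(-847\right) = \left(-556\right) \left(-847\right) = 470932$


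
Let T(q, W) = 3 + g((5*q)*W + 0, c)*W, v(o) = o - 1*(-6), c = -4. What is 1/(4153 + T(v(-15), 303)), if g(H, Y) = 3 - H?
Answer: 1/4136470 ≈ 2.4175e-7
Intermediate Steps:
v(o) = 6 + o (v(o) = o + 6 = 6 + o)
T(q, W) = 3 + W*(3 - 5*W*q) (T(q, W) = 3 + (3 - ((5*q)*W + 0))*W = 3 + (3 - (5*W*q + 0))*W = 3 + (3 - 5*W*q)*W = 3 + W*(3 - 5*W*q))
1/(4153 + T(v(-15), 303)) = 1/(4153 + (3 - 1*303*(-3 + 5*303*(6 - 15)))) = 1/(4153 + (3 - 1*303*(-3 + 5*303*(-9)))) = 1/(4153 + (3 - 1*303*(-3 - 13635))) = 1/(4153 + (3 - 1*303*(-13638))) = 1/(4153 + (3 + 4132314)) = 1/(4153 + 4132317) = 1/4136470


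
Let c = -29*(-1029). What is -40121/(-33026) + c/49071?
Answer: 984768819/540206282 ≈ 1.8230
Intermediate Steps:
c = 29841
-40121/(-33026) + c/49071 = -40121/(-33026) + 29841/49071 = -40121*(-1/33026) + 29841*(1/49071) = 40121/33026 + 9947/16357 = 984768819/540206282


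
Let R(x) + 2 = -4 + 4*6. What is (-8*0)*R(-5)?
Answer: 0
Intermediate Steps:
R(x) = 18 (R(x) = -2 + (-4 + 4*6) = -2 + (-4 + 24) = -2 + 20 = 18)
(-8*0)*R(-5) = -8*0*18 = 0*18 = 0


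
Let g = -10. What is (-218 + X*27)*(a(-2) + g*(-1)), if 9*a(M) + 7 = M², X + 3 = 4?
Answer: -5539/3 ≈ -1846.3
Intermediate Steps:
X = 1 (X = -3 + 4 = 1)
a(M) = -7/9 + M²/9
(-218 + X*27)*(a(-2) + g*(-1)) = (-218 + 1*27)*((-7/9 + (⅑)*(-2)²) - 10*(-1)) = (-218 + 27)*((-7/9 + (⅑)*4) + 10) = -191*((-7/9 + 4/9) + 10) = -191*(-⅓ + 10) = -191*29/3 = -5539/3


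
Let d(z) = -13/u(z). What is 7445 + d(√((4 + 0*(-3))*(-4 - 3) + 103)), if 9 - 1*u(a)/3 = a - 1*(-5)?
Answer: 1317817/177 + 65*√3/177 ≈ 7445.9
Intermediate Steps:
u(a) = 12 - 3*a (u(a) = 27 - 3*(a - 1*(-5)) = 27 - 3*(a + 5) = 27 - 3*(5 + a) = 27 + (-15 - 3*a) = 12 - 3*a)
d(z) = -13/(12 - 3*z)
7445 + d(√((4 + 0*(-3))*(-4 - 3) + 103)) = 7445 + 13/(3*(-4 + √((4 + 0*(-3))*(-4 - 3) + 103))) = 7445 + 13/(3*(-4 + √((4 + 0)*(-7) + 103))) = 7445 + 13/(3*(-4 + √(4*(-7) + 103))) = 7445 + 13/(3*(-4 + √(-28 + 103))) = 7445 + 13/(3*(-4 + √75)) = 7445 + 13/(3*(-4 + 5*√3))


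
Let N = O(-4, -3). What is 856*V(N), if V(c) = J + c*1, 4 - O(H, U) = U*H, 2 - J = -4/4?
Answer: -4280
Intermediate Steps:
J = 3 (J = 2 - (-4)/4 = 2 - 1*(-1) = 2 + 1 = 3)
O(H, U) = 4 - H*U (O(H, U) = 4 - U*H = 4 - H*U)
N = -8 (N = 4 - 1*(-4)*(-3) = 4 - 12 = -8)
V(c) = 3 + c (V(c) = 3 + c*1 = 3 + c)
856*V(N) = 856*(3 - 8) = 856*(-5) = -4280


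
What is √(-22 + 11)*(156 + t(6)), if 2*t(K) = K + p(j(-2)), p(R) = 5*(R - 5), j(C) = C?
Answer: 283*I*√11/2 ≈ 469.3*I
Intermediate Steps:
p(R) = -25 + 5*R (p(R) = 5*(-5 + R) = -25 + 5*R)
t(K) = -35/2 + K/2 (t(K) = (K + (-25 + 5*(-2)))/2 = (K + (-25 - 10))/2 = (K - 35)/2 = (-35 + K)/2 = -35/2 + K/2)
√(-22 + 11)*(156 + t(6)) = √(-22 + 11)*(156 + (-35/2 + (½)*6)) = √(-11)*(156 + (-35/2 + 3)) = (I*√11)*(156 - 29/2) = (I*√11)*(283/2) = 283*I*√11/2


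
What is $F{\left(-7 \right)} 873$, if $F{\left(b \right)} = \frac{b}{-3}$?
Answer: $2037$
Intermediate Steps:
$F{\left(b \right)} = - \frac{b}{3}$ ($F{\left(b \right)} = b \left(- \frac{1}{3}\right) = - \frac{b}{3}$)
$F{\left(-7 \right)} 873 = \left(- \frac{1}{3}\right) \left(-7\right) 873 = \frac{7}{3} \cdot 873 = 2037$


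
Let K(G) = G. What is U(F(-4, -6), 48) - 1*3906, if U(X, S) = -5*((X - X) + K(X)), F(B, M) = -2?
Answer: -3896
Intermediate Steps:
U(X, S) = -5*X (U(X, S) = -5*((X - X) + X) = -5*(0 + X) = -5*X)
U(F(-4, -6), 48) - 1*3906 = -5*(-2) - 1*3906 = 10 - 3906 = -3896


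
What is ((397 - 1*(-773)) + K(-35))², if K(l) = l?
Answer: 1288225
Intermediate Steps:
((397 - 1*(-773)) + K(-35))² = ((397 - 1*(-773)) - 35)² = ((397 + 773) - 35)² = (1170 - 35)² = 1135² = 1288225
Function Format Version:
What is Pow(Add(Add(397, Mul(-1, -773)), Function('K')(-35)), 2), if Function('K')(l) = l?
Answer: 1288225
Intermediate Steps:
Pow(Add(Add(397, Mul(-1, -773)), Function('K')(-35)), 2) = Pow(Add(Add(397, Mul(-1, -773)), -35), 2) = Pow(Add(Add(397, 773), -35), 2) = Pow(Add(1170, -35), 2) = Pow(1135, 2) = 1288225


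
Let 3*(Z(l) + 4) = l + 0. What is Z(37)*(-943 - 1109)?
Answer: -17100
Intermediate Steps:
Z(l) = -4 + l/3 (Z(l) = -4 + (l + 0)/3 = -4 + l/3)
Z(37)*(-943 - 1109) = (-4 + (⅓)*37)*(-943 - 1109) = (-4 + 37/3)*(-2052) = (25/3)*(-2052) = -17100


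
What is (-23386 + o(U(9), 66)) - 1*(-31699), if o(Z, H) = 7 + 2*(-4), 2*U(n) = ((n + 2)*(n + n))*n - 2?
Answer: 8312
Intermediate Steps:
U(n) = -1 + n**2*(2 + n) (U(n) = (((n + 2)*(n + n))*n - 2)/2 = (((2 + n)*(2*n))*n - 2)/2 = ((2*n*(2 + n))*n - 2)/2 = (2*n**2*(2 + n) - 2)/2 = (-2 + 2*n**2*(2 + n))/2 = -1 + n**2*(2 + n))
o(Z, H) = -1 (o(Z, H) = 7 - 8 = -1)
(-23386 + o(U(9), 66)) - 1*(-31699) = (-23386 - 1) - 1*(-31699) = -23387 + 31699 = 8312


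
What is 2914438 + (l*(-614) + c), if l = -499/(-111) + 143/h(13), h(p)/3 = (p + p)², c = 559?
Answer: 2801530119/962 ≈ 2.9122e+6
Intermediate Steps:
h(p) = 12*p² (h(p) = 3*(p + p)² = 3*(2*p)² = 3*(4*p²) = 12*p²)
l = 8785/1924 (l = -499/(-111) + 143/((12*13²)) = -499*(-1/111) + 143/((12*169)) = 499/111 + 143/2028 = 499/111 + 143*(1/2028) = 499/111 + 11/156 = 8785/1924 ≈ 4.5660)
2914438 + (l*(-614) + c) = 2914438 + ((8785/1924)*(-614) + 559) = 2914438 + (-2696995/962 + 559) = 2914438 - 2159237/962 = 2801530119/962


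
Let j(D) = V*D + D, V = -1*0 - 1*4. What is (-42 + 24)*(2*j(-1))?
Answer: -108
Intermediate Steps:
V = -4 (V = 0 - 4 = -4)
j(D) = -3*D (j(D) = -4*D + D = -3*D)
(-42 + 24)*(2*j(-1)) = (-42 + 24)*(2*(-3*(-1))) = -36*3 = -18*6 = -108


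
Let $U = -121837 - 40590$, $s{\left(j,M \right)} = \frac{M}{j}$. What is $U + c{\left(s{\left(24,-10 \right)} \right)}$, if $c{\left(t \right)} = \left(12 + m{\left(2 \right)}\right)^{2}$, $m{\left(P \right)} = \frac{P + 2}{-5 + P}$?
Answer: $- \frac{1460819}{9} \approx -1.6231 \cdot 10^{5}$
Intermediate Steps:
$m{\left(P \right)} = \frac{2 + P}{-5 + P}$
$c{\left(t \right)} = \frac{1024}{9}$ ($c{\left(t \right)} = \left(12 + \frac{2 + 2}{-5 + 2}\right)^{2} = \left(12 + \frac{1}{-3} \cdot 4\right)^{2} = \left(12 - \frac{4}{3}\right)^{2} = \left(\frac{32}{3}\right)^{2} = \frac{1024}{9}$)
$U = -162427$
$U + c{\left(s{\left(24,-10 \right)} \right)} = -162427 + \frac{1024}{9} = - \frac{1460819}{9}$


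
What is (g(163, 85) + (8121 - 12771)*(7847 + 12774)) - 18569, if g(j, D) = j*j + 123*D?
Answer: -95869195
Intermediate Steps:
g(j, D) = j**2 + 123*D
(g(163, 85) + (8121 - 12771)*(7847 + 12774)) - 18569 = ((163**2 + 123*85) + (8121 - 12771)*(7847 + 12774)) - 18569 = ((26569 + 10455) - 4650*20621) - 18569 = (37024 - 95887650) - 18569 = -95850626 - 18569 = -95869195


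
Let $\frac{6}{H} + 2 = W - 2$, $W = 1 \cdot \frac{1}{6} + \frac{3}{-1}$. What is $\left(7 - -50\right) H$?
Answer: $- \frac{2052}{41} \approx -50.049$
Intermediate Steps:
$W = - \frac{17}{6}$ ($W = 1 \cdot \frac{1}{6} + 3 \left(-1\right) = \frac{1}{6} - 3 = - \frac{17}{6} \approx -2.8333$)
$H = - \frac{36}{41}$ ($H = \frac{6}{-2 - \frac{29}{6}} = \frac{6}{- \frac{41}{6}} = 6 \left(- \frac{6}{41}\right) = - \frac{36}{41} \approx -0.87805$)
$\left(7 - -50\right) H = \left(7 - -50\right) \left(- \frac{36}{41}\right) = \left(7 + 50\right) \left(- \frac{36}{41}\right) = 57 \left(- \frac{36}{41}\right) = - \frac{2052}{41}$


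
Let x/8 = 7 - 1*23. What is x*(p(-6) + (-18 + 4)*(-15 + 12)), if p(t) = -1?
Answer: -5248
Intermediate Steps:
x = -128 (x = 8*(7 - 1*23) = 8*(7 - 23) = 8*(-16) = -128)
x*(p(-6) + (-18 + 4)*(-15 + 12)) = -128*(-1 + (-18 + 4)*(-15 + 12)) = -128*(-1 - 14*(-3)) = -128*(-1 + 42) = -128*41 = -5248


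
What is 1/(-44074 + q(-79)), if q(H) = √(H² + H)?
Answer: -22037/971255657 - √6162/1942511314 ≈ -2.2730e-5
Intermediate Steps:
q(H) = √(H + H²)
1/(-44074 + q(-79)) = 1/(-44074 + √(-79*(1 - 79))) = 1/(-44074 + √(-79*(-78))) = 1/(-44074 + √6162)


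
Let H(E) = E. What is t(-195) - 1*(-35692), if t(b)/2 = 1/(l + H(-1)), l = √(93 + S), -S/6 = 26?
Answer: 2*(17845*I + 53538*√7)/(I + 3*√7) ≈ 35692.0 - 0.24804*I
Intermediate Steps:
S = -156 (S = -6*26 = -156)
l = 3*I*√7 (l = √(93 - 156) = √(-63) = 3*I*√7 ≈ 7.9373*I)
t(b) = 2/(-1 + 3*I*√7) (t(b) = 2/(3*I*√7 - 1) = 2/(-1 + 3*I*√7))
t(-195) - 1*(-35692) = (-1/32 - 3*I*√7/32) - 1*(-35692) = (-1/32 - 3*I*√7/32) + 35692 = 1142143/32 - 3*I*√7/32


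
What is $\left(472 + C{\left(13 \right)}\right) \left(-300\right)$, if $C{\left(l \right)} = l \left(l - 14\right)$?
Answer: $-137700$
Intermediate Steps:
$C{\left(l \right)} = l \left(-14 + l\right)$
$\left(472 + C{\left(13 \right)}\right) \left(-300\right) = \left(472 + 13 \left(-14 + 13\right)\right) \left(-300\right) = \left(472 + 13 \left(-1\right)\right) \left(-300\right) = \left(472 - 13\right) \left(-300\right) = 459 \left(-300\right) = -137700$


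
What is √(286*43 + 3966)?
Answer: 2*√4066 ≈ 127.53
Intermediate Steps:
√(286*43 + 3966) = √(12298 + 3966) = √16264 = 2*√4066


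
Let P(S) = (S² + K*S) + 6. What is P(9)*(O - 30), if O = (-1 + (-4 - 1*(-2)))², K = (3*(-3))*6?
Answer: 8379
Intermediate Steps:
K = -54 (K = -9*6 = -54)
P(S) = 6 + S² - 54*S (P(S) = (S² - 54*S) + 6 = 6 + S² - 54*S)
O = 9 (O = (-1 + (-4 + 2))² = (-1 - 2)² = (-3)² = 9)
P(9)*(O - 30) = (6 + 9² - 54*9)*(9 - 30) = (6 + 81 - 486)*(-21) = -399*(-21) = 8379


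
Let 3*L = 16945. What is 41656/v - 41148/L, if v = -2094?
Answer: -482176328/17741415 ≈ -27.178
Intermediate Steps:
L = 16945/3 (L = (⅓)*16945 = 16945/3 ≈ 5648.3)
41656/v - 41148/L = 41656/(-2094) - 41148/16945/3 = 41656*(-1/2094) - 41148*3/16945 = -20828/1047 - 123444/16945 = -482176328/17741415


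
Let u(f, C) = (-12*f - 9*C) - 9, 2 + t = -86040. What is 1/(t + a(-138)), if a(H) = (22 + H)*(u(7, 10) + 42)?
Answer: -1/69686 ≈ -1.4350e-5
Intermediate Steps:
t = -86042 (t = -2 - 86040 = -86042)
u(f, C) = -9 - 12*f - 9*C
a(H) = -3102 - 141*H (a(H) = (22 + H)*((-9 - 12*7 - 9*10) + 42) = (22 + H)*((-9 - 84 - 90) + 42) = (22 + H)*(-183 + 42) = (22 + H)*(-141) = -3102 - 141*H)
1/(t + a(-138)) = 1/(-86042 + (-3102 - 141*(-138))) = 1/(-86042 + (-3102 + 19458)) = 1/(-86042 + 16356) = 1/(-69686) = -1/69686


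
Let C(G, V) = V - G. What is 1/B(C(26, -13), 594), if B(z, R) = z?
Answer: -1/39 ≈ -0.025641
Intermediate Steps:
1/B(C(26, -13), 594) = 1/(-13 - 1*26) = 1/(-13 - 26) = 1/(-39) = -1/39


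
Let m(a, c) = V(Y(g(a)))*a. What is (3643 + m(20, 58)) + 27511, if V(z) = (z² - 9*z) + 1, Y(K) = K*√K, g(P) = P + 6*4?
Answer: 1734854 - 15840*√11 ≈ 1.6823e+6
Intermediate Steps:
g(P) = 24 + P (g(P) = P + 24 = 24 + P)
Y(K) = K^(3/2)
V(z) = 1 + z² - 9*z
m(a, c) = a*(1 + (24 + a)³ - 9*(24 + a)^(3/2)) (m(a, c) = (1 + ((24 + a)^(3/2))² - 9*(24 + a)^(3/2))*a = (1 + (24 + a)³ - 9*(24 + a)^(3/2))*a = a*(1 + (24 + a)³ - 9*(24 + a)^(3/2)))
(3643 + m(20, 58)) + 27511 = (3643 + 20*(1 + (24 + 20)³ - 9*(24 + 20)^(3/2))) + 27511 = (3643 + 20*(1 + 44³ - 792*√11)) + 27511 = (3643 + 20*(1 + 85184 - 792*√11)) + 27511 = (3643 + 20*(85185 - 792*√11)) + 27511 = (3643 + (1703700 - 15840*√11)) + 27511 = (1707343 - 15840*√11) + 27511 = 1734854 - 15840*√11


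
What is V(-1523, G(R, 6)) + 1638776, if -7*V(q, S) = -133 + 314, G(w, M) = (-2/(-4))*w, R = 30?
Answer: 11471251/7 ≈ 1.6388e+6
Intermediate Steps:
G(w, M) = w/2 (G(w, M) = (-2*(-1/4))*w = w/2)
V(q, S) = -181/7 (V(q, S) = -(-133 + 314)/7 = -1/7*181 = -181/7)
V(-1523, G(R, 6)) + 1638776 = -181/7 + 1638776 = 11471251/7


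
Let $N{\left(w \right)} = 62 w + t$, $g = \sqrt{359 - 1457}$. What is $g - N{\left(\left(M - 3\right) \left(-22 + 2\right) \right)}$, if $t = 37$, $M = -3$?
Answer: $-7477 + 3 i \sqrt{122} \approx -7477.0 + 33.136 i$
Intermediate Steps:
$g = 3 i \sqrt{122}$ ($g = \sqrt{-1098} = 3 i \sqrt{122} \approx 33.136 i$)
$N{\left(w \right)} = 37 + 62 w$ ($N{\left(w \right)} = 62 w + 37 = 37 + 62 w$)
$g - N{\left(\left(M - 3\right) \left(-22 + 2\right) \right)} = 3 i \sqrt{122} - \left(37 + 62 \left(-3 - 3\right) \left(-22 + 2\right)\right) = 3 i \sqrt{122} - \left(37 + 62 \left(\left(-6\right) \left(-20\right)\right)\right) = 3 i \sqrt{122} - \left(37 + 62 \cdot 120\right) = 3 i \sqrt{122} - \left(37 + 7440\right) = 3 i \sqrt{122} - 7477 = -7477 + 3 i \sqrt{122}$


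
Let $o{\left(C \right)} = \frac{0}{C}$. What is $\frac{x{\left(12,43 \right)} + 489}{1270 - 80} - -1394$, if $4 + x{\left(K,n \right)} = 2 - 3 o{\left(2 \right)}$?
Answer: $\frac{1659347}{1190} \approx 1394.4$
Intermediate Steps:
$o{\left(C \right)} = 0$
$x{\left(K,n \right)} = -2$ ($x{\left(K,n \right)} = -4 + \left(2 - 0\right) = -4 + \left(2 + 0\right) = -4 + 2 = -2$)
$\frac{x{\left(12,43 \right)} + 489}{1270 - 80} - -1394 = \frac{-2 + 489}{1270 - 80} - -1394 = \frac{487}{1190} + 1394 = \frac{1659347}{1190}$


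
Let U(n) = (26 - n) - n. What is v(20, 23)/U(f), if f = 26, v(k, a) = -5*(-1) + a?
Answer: -14/13 ≈ -1.0769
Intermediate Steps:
v(k, a) = 5 + a
U(n) = 26 - 2*n
v(20, 23)/U(f) = (5 + 23)/(26 - 2*26) = 28/(26 - 52) = 28/(-26) = 28*(-1/26) = -14/13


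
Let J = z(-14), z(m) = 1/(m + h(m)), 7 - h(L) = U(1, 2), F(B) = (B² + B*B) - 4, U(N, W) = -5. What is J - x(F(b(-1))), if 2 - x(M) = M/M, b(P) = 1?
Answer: -3/2 ≈ -1.5000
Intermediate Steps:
F(B) = -4 + 2*B² (F(B) = (B² + B²) - 4 = 2*B² - 4 = -4 + 2*B²)
h(L) = 12 (h(L) = 7 - 1*(-5) = 7 + 5 = 12)
z(m) = 1/(12 + m) (z(m) = 1/(m + 12) = 1/(12 + m))
J = -½ (J = 1/(12 - 14) = 1/(-2) = -½ ≈ -0.50000)
x(M) = 1 (x(M) = 2 - M/M = 2 - 1*1 = 2 - 1 = 1)
J - x(F(b(-1))) = -½ - 1*1 = -½ - 1 = -3/2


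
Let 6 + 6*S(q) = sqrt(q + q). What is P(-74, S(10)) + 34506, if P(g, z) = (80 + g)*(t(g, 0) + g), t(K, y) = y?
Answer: 34062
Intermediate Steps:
S(q) = -1 + sqrt(2)*sqrt(q)/6 (S(q) = -1 + sqrt(q + q)/6 = -1 + sqrt(2*q)/6 = -1 + (sqrt(2)*sqrt(q))/6 = -1 + sqrt(2)*sqrt(q)/6)
P(g, z) = g*(80 + g) (P(g, z) = (80 + g)*(0 + g) = (80 + g)*g = g*(80 + g))
P(-74, S(10)) + 34506 = -74*(80 - 74) + 34506 = -74*6 + 34506 = -444 + 34506 = 34062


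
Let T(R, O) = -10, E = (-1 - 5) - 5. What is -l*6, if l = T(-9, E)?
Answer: 60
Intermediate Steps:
E = -11 (E = -6 - 5 = -11)
l = -10
-l*6 = -1*(-10)*6 = 10*6 = 60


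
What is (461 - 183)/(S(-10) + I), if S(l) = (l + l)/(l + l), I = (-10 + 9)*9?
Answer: -139/4 ≈ -34.750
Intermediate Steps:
I = -9 (I = -1*9 = -9)
S(l) = 1 (S(l) = (2*l)/((2*l)) = (2*l)*(1/(2*l)) = 1)
(461 - 183)/(S(-10) + I) = (461 - 183)/(1 - 9) = 278/(-8) = 278*(-⅛) = -139/4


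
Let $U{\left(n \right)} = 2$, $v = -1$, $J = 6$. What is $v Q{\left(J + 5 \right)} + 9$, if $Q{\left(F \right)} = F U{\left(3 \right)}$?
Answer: $-13$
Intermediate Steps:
$Q{\left(F \right)} = 2 F$ ($Q{\left(F \right)} = F 2 = 2 F$)
$v Q{\left(J + 5 \right)} + 9 = - 2 \left(6 + 5\right) + 9 = - 2 \cdot 11 + 9 = \left(-1\right) 22 + 9 = -22 + 9 = -13$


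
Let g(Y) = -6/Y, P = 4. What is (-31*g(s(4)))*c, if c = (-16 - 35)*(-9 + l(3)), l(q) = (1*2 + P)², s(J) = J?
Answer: -128061/2 ≈ -64031.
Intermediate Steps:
l(q) = 36 (l(q) = (1*2 + 4)² = (2 + 4)² = 6² = 36)
c = -1377 (c = (-16 - 35)*(-9 + 36) = -51*27 = -1377)
(-31*g(s(4)))*c = -(-186)/4*(-1377) = -31*(-3/2)*(-1377) = (93/2)*(-1377) = -128061/2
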